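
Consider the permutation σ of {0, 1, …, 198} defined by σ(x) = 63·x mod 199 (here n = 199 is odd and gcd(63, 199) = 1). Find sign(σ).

Trace 63: π^k(63) = [63, 188, 103, 121, 61, 62, 125] for k=0..6.
Decompose π into cycles: lengths [11, 11, 11, 11, 11, 11, 11, 11, 11, 11, 11, 11, 11, 11, 11, 11, 11, 11, 1] (19 cycles, including the fixed point 0).
n − c = 199 − 19 = 180; sign = (−1)^180 = +1.

+1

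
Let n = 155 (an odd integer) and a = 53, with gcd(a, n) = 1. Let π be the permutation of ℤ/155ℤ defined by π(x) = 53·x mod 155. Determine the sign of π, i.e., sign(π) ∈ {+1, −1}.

+1

Start at x=71: 71 → 43 → 109 → 42 → 56 → 23 → 134 → … (one orbit).
The orbit structure of x ↦ 53x mod 155: 5 orbits of sizes [60, 60, 30, 4, 1].
Σ(ℓ_i−1) = 155−5 = 150; sign = (−1)^150 = +1.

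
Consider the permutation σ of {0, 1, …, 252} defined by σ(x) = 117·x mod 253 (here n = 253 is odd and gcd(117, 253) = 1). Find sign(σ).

-1

Trace 108: π^k(108) = [108, 239, 133, 128, 49, 167, 58] for k=0..6.
6 cycles of lengths [110, 110, 11, 11, 10, 1].
n − c = 253 − 6 = 247; sign = (−1)^247 = -1.
Check: (117/253) = -1 by Zolotarev.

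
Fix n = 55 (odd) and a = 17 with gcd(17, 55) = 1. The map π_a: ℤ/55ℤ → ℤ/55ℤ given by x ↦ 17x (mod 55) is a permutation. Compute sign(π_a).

+1

Trace 28: π^k(28) = [28, 36, 7, 9, 43, 16, 52] for k=0..6.
π_17 has 5 disjoint cycles with lengths [20, 20, 10, 4, 1] on {0,…,54}.
sign(π) = (−1)^{n − #cycles} = (−1)^{55−5} = (−1)^50 = +1.
Zolotarev: (17|55) = +1, matching the cycle-count sign.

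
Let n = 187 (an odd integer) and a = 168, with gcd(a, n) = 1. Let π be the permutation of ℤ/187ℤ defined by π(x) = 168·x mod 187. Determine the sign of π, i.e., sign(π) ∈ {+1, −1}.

+1

Start at x=115: 115 → 59 → 1 → 168 → 174 → 60 → 169 → … (one orbit).
9 cycles of lengths [40, 40, 40, 40, 8, 8, 5, 5, 1].
9 cycles on 187: each ℓ→(−1)^(ℓ−1), product (−1)^178 = +1.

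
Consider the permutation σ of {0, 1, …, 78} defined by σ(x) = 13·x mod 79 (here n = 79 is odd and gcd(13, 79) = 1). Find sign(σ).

Trace 49: π^k(49) = [49, 5, 65, 55, 4, 52, 44] for k=0..6.
The orbit structure of x ↦ 13x mod 79: 3 orbits of sizes [39, 39, 1].
79 − 3 = 76 transpositions; sign(π) = (−1)^76 = +1.
Via Zolotarev, sign(π_{13}) = (13|79) = +1.

+1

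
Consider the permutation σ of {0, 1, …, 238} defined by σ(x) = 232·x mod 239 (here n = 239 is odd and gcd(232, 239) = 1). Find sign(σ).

+1

Orbit of 150 under x↦232x: [150, 145, 180, 174, 216, 161, 68]… (length divides ord_239(232)).
π_232 has 3 disjoint cycles with lengths [119, 119, 1] on {0,…,238}.
sign(π) = (−1)^{n − #cycles} = (−1)^{239−3} = (−1)^236 = +1.
Via Zolotarev, sign(π_{232}) = (232|239) = +1.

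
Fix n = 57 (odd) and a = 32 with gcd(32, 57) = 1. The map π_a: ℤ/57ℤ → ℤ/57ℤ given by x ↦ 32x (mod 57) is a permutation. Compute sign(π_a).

Trace 50: π^k(50) = [50, 4, 14, 49, 29, 16, 56] for k=0..6.
Cycle lengths of π_32 on ℤ/57ℤ: [18, 18, 18, 2, 1]; 5 cycles in total.
With 5 cycles on 57 points, sign = (−1)^{57−5} = +1.

+1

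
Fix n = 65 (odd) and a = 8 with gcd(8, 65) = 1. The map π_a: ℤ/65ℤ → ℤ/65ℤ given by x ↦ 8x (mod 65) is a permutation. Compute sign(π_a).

Trace 8: π^k(8) = [8, 64, 57, 1] for k=0..3.
The orbit structure of x ↦ 8x mod 65: 17 orbits of sizes [4, 4, 4, 4, 4, 4, 4, 4, 4, 4, 4, 4, 4, 4, 4, 4, 1].
With 17 cycles on 65 points, sign = (−1)^{65−17} = +1.

+1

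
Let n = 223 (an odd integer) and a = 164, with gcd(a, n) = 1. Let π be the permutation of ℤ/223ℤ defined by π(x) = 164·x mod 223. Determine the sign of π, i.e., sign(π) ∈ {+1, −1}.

Orbit of 132 under x↦164x: [132, 17, 112, 82, 68, 2, 105]… (length divides ord_223(164)).
Decompose π into cycles: lengths [37, 37, 37, 37, 37, 37, 1] (7 cycles, including the fixed point 0).
With 7 cycles on 223 points, sign = (−1)^{223−7} = +1.
Zolotarev: (164|223) = +1, matching the cycle-count sign.

+1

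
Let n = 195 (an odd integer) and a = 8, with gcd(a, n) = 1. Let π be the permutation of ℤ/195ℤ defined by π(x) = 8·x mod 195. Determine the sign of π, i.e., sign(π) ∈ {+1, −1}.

Orbit of 64 under x↦8x: [64, 122, 1, 8]… (length divides ord_195(8)).
The orbit structure of x ↦ 8x mod 195: 50 orbits of sizes [4, 4, 4, 4, 4, 4, 4, 4, 4, 4, 4, 4, 4, 4, 4, 4, 4, 4, 4, 4, 4, 4, 4, 4, 4, 4, 4, 4, 4, 4, 4, 4, 4, 4, 4, 4, 4, 4, 4, 4, 4, 4, 4, 4, 4, 4, 4, 4, 2, 1].
With 50 cycles on 195 points, sign = (−1)^{195−50} = -1.
Zolotarev: (8|195) = -1, matching the cycle-count sign.

-1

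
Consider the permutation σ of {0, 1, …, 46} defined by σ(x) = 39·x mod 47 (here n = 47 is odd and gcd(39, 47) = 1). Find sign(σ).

Start at x=24: 24 → 43 → 32 → 26 → 27 → 19 → 36 → … (one orbit).
π_39 has 2 disjoint cycles with lengths [46, 1] on {0,…,46}.
With 2 cycles on 47 points, sign = (−1)^{47−2} = -1.
Zolotarev: (39|47) = -1, matching the cycle-count sign.

-1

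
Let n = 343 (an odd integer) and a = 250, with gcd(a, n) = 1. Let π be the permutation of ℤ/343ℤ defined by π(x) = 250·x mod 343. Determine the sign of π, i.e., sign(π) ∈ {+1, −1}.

-1

Orbit of 289 under x↦250x: [289, 220, 120, 159, 305, 104, 275]… (length divides ord_343(250)).
Cycle type of π: 294 + 42 + 6 + 1; total 4 cycles.
sign(π) = (−1)^{n − #cycles} = (−1)^{343−4} = (−1)^339 = -1.
The Jacobi symbol (250|343) = -1 (Zolotarev) agrees.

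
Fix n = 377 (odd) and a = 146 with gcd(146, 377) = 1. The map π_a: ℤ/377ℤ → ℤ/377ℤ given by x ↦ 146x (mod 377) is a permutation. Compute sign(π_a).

Start at x=1: 1 → 146 → 204 → 1 (one orbit).
The orbit structure of x ↦ 146x mod 377: 145 orbits of sizes [3, 3, 3, 3, 3, 3, 3, 3, 3, 3, 3, 3, 3, 3, 3, 3, 3, 3, 3, 3, 3, 3, 3, 3, 3, 3, 3, 3, 3, 3, 3, 3, 3, 3, 3, 3, 3, 3, 3, 3, 3, 3, 3, 3, 3, 3, 3, 3, 3, 3, 3, 3, 3, 3, 3, 3, 3, 3, 3, 3, 3, 3, 3, 3, 3, 3, 3, 3, 3, 3, 3, 3, 3, 3, 3, 3, 3, 3, 3, 3, 3, 3, 3, 3, 3, 3, 3, 3, 3, 3, 3, 3, 3, 3, 3, 3, 3, 3, 3, 3, 3, 3, 3, 3, 3, 3, 3, 3, 3, 3, 3, 3, 3, 3, 3, 3, 1, 1, 1, 1, 1, 1, 1, 1, 1, 1, 1, 1, 1, 1, 1, 1, 1, 1, 1, 1, 1, 1, 1, 1, 1, 1, 1, 1, 1].
377 − 145 = 232 transpositions; sign(π) = (−1)^232 = +1.
Zolotarev: (146|377) = +1, matching the cycle-count sign.

+1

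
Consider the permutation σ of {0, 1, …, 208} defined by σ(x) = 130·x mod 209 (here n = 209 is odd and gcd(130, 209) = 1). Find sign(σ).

Orbit of 9 under x↦130x: [9, 125, 157, 137, 45, 207, 158]… (length divides ord_209(130)).
Cycle type of π: 45×4 + 9×2 + 5×2 + 1; total 9 cycles.
Σ(ℓ_i−1) = 209−9 = 200; sign = (−1)^200 = +1.
Zolotarev: (130|209) = +1, matching the cycle-count sign.

+1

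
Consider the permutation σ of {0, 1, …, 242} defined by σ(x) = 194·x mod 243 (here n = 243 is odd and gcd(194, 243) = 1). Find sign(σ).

-1

Start at x=80: 80 → 211 → 110 → 199 → 212 → 61 → 170 → … (one orbit).
π_194 has 6 disjoint cycles with lengths [162, 54, 18, 6, 2, 1] on {0,…,242}.
Σ(ℓ_i−1) = 243−6 = 237; sign = (−1)^237 = -1.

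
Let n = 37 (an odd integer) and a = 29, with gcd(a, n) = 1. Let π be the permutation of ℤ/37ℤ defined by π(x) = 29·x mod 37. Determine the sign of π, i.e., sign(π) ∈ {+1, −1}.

-1

Orbit of 26 under x↦29x: [26, 14, 36, 8, 10, 31, 11]… (length divides ord_37(29)).
The orbit structure of x ↦ 29x mod 37: 4 orbits of sizes [12, 12, 12, 1].
With 4 cycles on 37 points, sign = (−1)^{37−4} = -1.
Zolotarev: (29|37) = -1, matching the cycle-count sign.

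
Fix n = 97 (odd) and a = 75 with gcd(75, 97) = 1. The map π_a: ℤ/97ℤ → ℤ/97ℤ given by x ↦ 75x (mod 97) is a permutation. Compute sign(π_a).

+1

Start at x=22: 22 → 1 → 75 → 96 → 22 (one orbit).
25 cycles of lengths [4, 4, 4, 4, 4, 4, 4, 4, 4, 4, 4, 4, 4, 4, 4, 4, 4, 4, 4, 4, 4, 4, 4, 4, 1].
97 − 25 = 72 transpositions; sign(π) = (−1)^72 = +1.
The Jacobi symbol (75|97) = +1 (Zolotarev) agrees.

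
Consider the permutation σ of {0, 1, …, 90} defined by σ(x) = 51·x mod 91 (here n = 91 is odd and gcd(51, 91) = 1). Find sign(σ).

Start at x=51: 51 → 53 → 64 → 79 → 25 → 1 → 51 (one orbit).
Decompose π into cycles: lengths [6, 6, 6, 6, 6, 6, 6, 6, 6, 6, 6, 6, 3, 3, 2, 2, 2, 2, 2, 2, 1] (21 cycles, including the fixed point 0).
Σ(ℓ_i−1) = 91−21 = 70; sign = (−1)^70 = +1.

+1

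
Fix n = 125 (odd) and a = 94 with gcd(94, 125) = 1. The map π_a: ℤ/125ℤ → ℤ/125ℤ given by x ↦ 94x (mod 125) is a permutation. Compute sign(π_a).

Start at x=9: 9 → 96 → 24 → 6 → 64 → 16 → 4 → … (one orbit).
π_94 has 7 disjoint cycles with lengths [50, 50, 10, 10, 2, 2, 1] on {0,…,124}.
n − c = 125 − 7 = 118; sign = (−1)^118 = +1.
Via Zolotarev, sign(π_{94}) = (94|125) = +1.

+1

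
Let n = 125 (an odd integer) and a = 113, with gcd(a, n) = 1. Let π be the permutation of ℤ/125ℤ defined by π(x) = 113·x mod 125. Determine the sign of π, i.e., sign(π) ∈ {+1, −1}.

-1

Trace 32: π^k(32) = [32, 116, 108, 79, 52, 1, 113] for k=0..6.
4 cycles of lengths [100, 20, 4, 1].
Σ(ℓ_i−1) = 125−4 = 121; sign = (−1)^121 = -1.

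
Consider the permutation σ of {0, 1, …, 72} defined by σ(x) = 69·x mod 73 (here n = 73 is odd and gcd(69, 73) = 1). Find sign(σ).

Start at x=18: 18 → 1 → 69 → 16 → 9 → 37 → 71 → … (one orbit).
Cycle type of π: 18×4 + 1; total 5 cycles.
sign(π) = (−1)^{n − #cycles} = (−1)^{73−5} = (−1)^68 = +1.
Check: (69/73) = +1 by Zolotarev.

+1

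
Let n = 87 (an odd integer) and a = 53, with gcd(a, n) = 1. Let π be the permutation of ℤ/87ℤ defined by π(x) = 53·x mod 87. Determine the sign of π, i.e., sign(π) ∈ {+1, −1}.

-1

Start at x=16: 16 → 65 → 52 → 59 → 82 → 83 → 49 → … (one orbit).
π_53 has 10 disjoint cycles with lengths [14, 14, 14, 14, 7, 7, 7, 7, 2, 1] on {0,…,86}.
10 cycles on 87: each ℓ→(−1)^(ℓ−1), product (−1)^77 = -1.
Via Zolotarev, sign(π_{53}) = (53|87) = -1.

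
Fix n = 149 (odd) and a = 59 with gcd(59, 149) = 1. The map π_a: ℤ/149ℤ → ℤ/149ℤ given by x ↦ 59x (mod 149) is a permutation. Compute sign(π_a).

Trace 133: π^k(133) = [133, 99, 30, 131, 130, 71, 17] for k=0..6.
Cycle type of π: 148 + 1; total 2 cycles.
149 − 2 = 147 transpositions; sign(π) = (−1)^147 = -1.
Check: (59/149) = -1 by Zolotarev.

-1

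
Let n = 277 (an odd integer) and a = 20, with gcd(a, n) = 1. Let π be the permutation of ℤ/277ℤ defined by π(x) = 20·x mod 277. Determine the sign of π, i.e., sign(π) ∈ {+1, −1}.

-1

Start at x=128: 128 → 67 → 232 → 208 → 5 → 100 → 61 → … (one orbit).
π_20 has 2 disjoint cycles with lengths [276, 1] on {0,…,276}.
n − c = 277 − 2 = 275; sign = (−1)^275 = -1.
Via Zolotarev, sign(π_{20}) = (20|277) = -1.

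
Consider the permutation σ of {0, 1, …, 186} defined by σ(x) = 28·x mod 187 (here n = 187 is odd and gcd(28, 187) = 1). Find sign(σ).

+1

Start at x=104: 104 → 107 → 4 → 112 → 144 → 105 → 135 → … (one orbit).
Cycle lengths of π_28 on ℤ/187ℤ: [80, 80, 16, 10, 1]; 5 cycles in total.
5 cycles on 187: each ℓ→(−1)^(ℓ−1), product (−1)^182 = +1.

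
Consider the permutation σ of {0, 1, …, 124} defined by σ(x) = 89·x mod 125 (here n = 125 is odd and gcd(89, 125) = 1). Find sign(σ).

Orbit of 6 under x↦89x: [6, 34, 26, 64, 71, 69, 16]… (length divides ord_125(89)).
The orbit structure of x ↦ 89x mod 125: 7 orbits of sizes [50, 50, 10, 10, 2, 2, 1].
7 cycles on 125: each ℓ→(−1)^(ℓ−1), product (−1)^118 = +1.
Via Zolotarev, sign(π_{89}) = (89|125) = +1.

+1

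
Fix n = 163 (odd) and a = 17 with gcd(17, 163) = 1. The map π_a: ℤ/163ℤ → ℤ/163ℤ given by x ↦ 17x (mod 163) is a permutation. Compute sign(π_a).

-1

Orbit of 136 under x↦17x: [136, 30, 21, 31, 38, 157, 61]… (length divides ord_163(17)).
4 cycles of lengths [54, 54, 54, 1].
Σ(ℓ_i−1) = 163−4 = 159; sign = (−1)^159 = -1.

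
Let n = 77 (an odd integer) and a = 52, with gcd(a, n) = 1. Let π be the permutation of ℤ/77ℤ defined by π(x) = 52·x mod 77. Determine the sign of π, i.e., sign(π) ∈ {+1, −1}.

+1

Trace 4: π^k(4) = [4, 54, 36, 24, 16, 62, 67] for k=0..6.
Cycle lengths of π_52 on ℤ/77ℤ: [30, 30, 10, 6, 1]; 5 cycles in total.
77 − 5 = 72 transpositions; sign(π) = (−1)^72 = +1.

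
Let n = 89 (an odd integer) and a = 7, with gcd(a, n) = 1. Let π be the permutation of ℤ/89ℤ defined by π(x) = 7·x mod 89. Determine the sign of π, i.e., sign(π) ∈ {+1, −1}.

-1

Start at x=70: 70 → 45 → 48 → 69 → 38 → 88 → 82 → … (one orbit).
2 cycles of lengths [88, 1].
Σ(ℓ_i−1) = 89−2 = 87; sign = (−1)^87 = -1.
Zolotarev: (7|89) = -1, matching the cycle-count sign.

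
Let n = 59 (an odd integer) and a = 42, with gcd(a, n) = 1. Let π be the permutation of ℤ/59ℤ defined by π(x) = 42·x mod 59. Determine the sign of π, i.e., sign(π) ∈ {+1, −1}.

-1

Orbit of 19 under x↦42x: [19, 31, 4, 50, 35, 54, 26]… (length divides ord_59(42)).
Decompose π into cycles: lengths [58, 1] (2 cycles, including the fixed point 0).
59 − 2 = 57 transpositions; sign(π) = (−1)^57 = -1.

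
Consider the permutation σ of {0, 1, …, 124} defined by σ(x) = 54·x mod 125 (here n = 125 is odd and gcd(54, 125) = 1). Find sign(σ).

+1

Trace 29: π^k(29) = [29, 66, 64, 81, 124, 71, 84] for k=0..6.
π_54 has 7 disjoint cycles with lengths [50, 50, 10, 10, 2, 2, 1] on {0,…,124}.
7 cycles on 125: each ℓ→(−1)^(ℓ−1), product (−1)^118 = +1.
Check: (54/125) = +1 by Zolotarev.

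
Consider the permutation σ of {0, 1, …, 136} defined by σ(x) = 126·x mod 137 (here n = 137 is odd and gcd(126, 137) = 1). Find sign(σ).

Start at x=105: 105 → 78 → 101 → 122 → 28 → 103 → 100 → … (one orbit).
Cycle type of π: 68×2 + 1; total 3 cycles.
sign(π) = (−1)^{n − #cycles} = (−1)^{137−3} = (−1)^134 = +1.

+1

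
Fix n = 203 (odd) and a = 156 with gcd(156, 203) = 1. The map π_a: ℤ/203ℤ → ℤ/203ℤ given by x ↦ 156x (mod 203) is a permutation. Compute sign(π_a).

-1

Trace 198: π^k(198) = [198, 32, 120, 44, 165, 162, 100] for k=0..6.
Decompose π into cycles: lengths [84, 84, 28, 3, 3, 1] (6 cycles, including the fixed point 0).
sign(π) = (−1)^{n − #cycles} = (−1)^{203−6} = (−1)^197 = -1.
Check: (156/203) = -1 by Zolotarev.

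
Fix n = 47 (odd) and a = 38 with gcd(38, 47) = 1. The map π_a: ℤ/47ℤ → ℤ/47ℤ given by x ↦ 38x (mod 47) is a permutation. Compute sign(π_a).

-1

Trace 10: π^k(10) = [10, 4, 11, 42, 45, 18, 26] for k=0..6.
Decompose π into cycles: lengths [46, 1] (2 cycles, including the fixed point 0).
n − c = 47 − 2 = 45; sign = (−1)^45 = -1.
The Jacobi symbol (38|47) = -1 (Zolotarev) agrees.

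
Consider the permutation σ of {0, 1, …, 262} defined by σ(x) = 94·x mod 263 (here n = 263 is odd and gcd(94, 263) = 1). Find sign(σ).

Trace 88: π^k(88) = [88, 119, 140, 10, 151, 255, 37] for k=0..6.
The orbit structure of x ↦ 94x mod 263: 2 orbits of sizes [262, 1].
Σ(ℓ_i−1) = 263−2 = 261; sign = (−1)^261 = -1.
Check: (94/263) = -1 by Zolotarev.

-1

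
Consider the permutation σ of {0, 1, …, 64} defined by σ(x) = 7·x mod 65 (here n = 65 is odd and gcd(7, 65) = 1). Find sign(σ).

Start at x=49: 49 → 18 → 61 → 37 → 64 → 58 → 16 → … (one orbit).
π_7 has 7 disjoint cycles with lengths [12, 12, 12, 12, 12, 4, 1] on {0,…,64}.
n − c = 65 − 7 = 58; sign = (−1)^58 = +1.

+1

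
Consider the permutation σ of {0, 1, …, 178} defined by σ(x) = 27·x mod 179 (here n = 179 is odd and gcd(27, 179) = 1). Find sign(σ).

Orbit of 95 under x↦27x: [95, 59, 161, 51, 124, 126, 1]… (length divides ord_179(27)).
π_27 has 3 disjoint cycles with lengths [89, 89, 1] on {0,…,178}.
n − c = 179 − 3 = 176; sign = (−1)^176 = +1.
Zolotarev: (27|179) = +1, matching the cycle-count sign.

+1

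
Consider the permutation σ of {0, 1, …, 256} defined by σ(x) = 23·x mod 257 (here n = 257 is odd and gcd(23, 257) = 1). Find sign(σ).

Orbit of 46 under x↦23x: [46, 30, 176, 193, 70, 68, 22]… (length divides ord_257(23)).
5 cycles of lengths [64, 64, 64, 64, 1].
257 − 5 = 252 transpositions; sign(π) = (−1)^252 = +1.
(23|257)_J = +1 (Zolotarev's lemma cross-check).

+1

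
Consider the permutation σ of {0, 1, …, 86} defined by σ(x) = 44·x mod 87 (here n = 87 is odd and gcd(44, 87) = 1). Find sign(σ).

+1

Start at x=2: 2 → 1 → 44 → 22 → 11 → 49 → 68 → … (one orbit).
Cycle lengths of π_44 on ℤ/87ℤ: [28, 28, 28, 2, 1]; 5 cycles in total.
With 5 cycles on 87 points, sign = (−1)^{87−5} = +1.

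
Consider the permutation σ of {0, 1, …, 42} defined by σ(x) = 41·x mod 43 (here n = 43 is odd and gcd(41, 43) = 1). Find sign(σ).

Trace 35: π^k(35) = [35, 16, 11, 21, 1, 41, 4] for k=0..6.
Decompose π into cycles: lengths [7, 7, 7, 7, 7, 7, 1] (7 cycles, including the fixed point 0).
7 cycles on 43: each ℓ→(−1)^(ℓ−1), product (−1)^36 = +1.

+1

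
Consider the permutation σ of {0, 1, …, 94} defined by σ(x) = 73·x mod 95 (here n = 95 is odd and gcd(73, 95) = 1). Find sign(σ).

-1

Orbit of 73 under x↦73x: [73, 9, 87, 81, 23, 64, 17]… (length divides ord_95(73)).
Decompose π into cycles: lengths [36, 36, 9, 9, 4, 1] (6 cycles, including the fixed point 0).
6 cycles on 95: each ℓ→(−1)^(ℓ−1), product (−1)^89 = -1.
Zolotarev: (73|95) = -1, matching the cycle-count sign.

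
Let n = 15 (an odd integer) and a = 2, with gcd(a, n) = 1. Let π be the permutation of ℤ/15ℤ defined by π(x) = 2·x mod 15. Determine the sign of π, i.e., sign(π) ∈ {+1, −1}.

Start at x=4: 4 → 8 → 1 → 2 → 4 (one orbit).
The orbit structure of x ↦ 2x mod 15: 5 orbits of sizes [4, 4, 4, 2, 1].
5 cycles on 15: each ℓ→(−1)^(ℓ−1), product (−1)^10 = +1.
Via Zolotarev, sign(π_{2}) = (2|15) = +1.

+1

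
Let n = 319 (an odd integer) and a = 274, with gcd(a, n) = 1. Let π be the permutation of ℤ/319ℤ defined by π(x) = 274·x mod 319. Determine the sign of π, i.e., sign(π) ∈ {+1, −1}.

Trace 120: π^k(120) = [120, 23, 241, 1, 274, 111, 109] for k=0..6.
Cycle lengths of π_274 on ℤ/319ℤ: [14, 14, 14, 14, 14, 14, 14, 14, 14, 14, 14, 14, 14, 14, 14, 14, 14, 14, 14, 14, 14, 14, 2, 2, 2, 2, 2, 1]; 28 cycles in total.
With 28 cycles on 319 points, sign = (−1)^{319−28} = -1.

-1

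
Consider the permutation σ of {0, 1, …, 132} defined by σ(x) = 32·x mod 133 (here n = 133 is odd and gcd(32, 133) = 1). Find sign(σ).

Orbit of 25 under x↦32x: [25, 2, 64, 53, 100, 8, 123]… (length divides ord_133(32)).
The orbit structure of x ↦ 32x mod 133: 10 orbits of sizes [18, 18, 18, 18, 18, 18, 18, 3, 3, 1].
n − c = 133 − 10 = 123; sign = (−1)^123 = -1.
Via Zolotarev, sign(π_{32}) = (32|133) = -1.

-1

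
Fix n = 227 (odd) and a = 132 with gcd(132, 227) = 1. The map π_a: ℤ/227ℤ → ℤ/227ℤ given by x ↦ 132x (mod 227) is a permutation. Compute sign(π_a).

+1

Start at x=103: 103 → 203 → 10 → 185 → 131 → 40 → 59 → … (one orbit).
Cycle lengths of π_132 on ℤ/227ℤ: [113, 113, 1]; 3 cycles in total.
227 − 3 = 224 transpositions; sign(π) = (−1)^224 = +1.
(132|227)_J = +1 (Zolotarev's lemma cross-check).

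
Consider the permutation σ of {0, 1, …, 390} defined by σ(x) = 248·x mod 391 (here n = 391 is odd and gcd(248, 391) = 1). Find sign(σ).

-1

Orbit of 186 under x↦248x: [186, 381, 257, 3, 353, 351, 246]… (length divides ord_391(248)).
π_248 has 6 disjoint cycles with lengths [176, 176, 16, 11, 11, 1] on {0,…,390}.
Σ(ℓ_i−1) = 391−6 = 385; sign = (−1)^385 = -1.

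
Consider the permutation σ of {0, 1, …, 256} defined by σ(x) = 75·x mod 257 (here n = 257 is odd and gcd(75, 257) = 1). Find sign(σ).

-1

Trace 6: π^k(6) = [6, 193, 83, 57, 163, 146, 156] for k=0..6.
Cycle lengths of π_75 on ℤ/257ℤ: [256, 1]; 2 cycles in total.
sign(π) = (−1)^{n − #cycles} = (−1)^{257−2} = (−1)^255 = -1.
Check: (75/257) = -1 by Zolotarev.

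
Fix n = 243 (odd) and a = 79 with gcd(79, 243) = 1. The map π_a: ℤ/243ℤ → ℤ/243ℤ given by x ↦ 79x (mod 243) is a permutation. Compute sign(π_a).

+1

Orbit of 109 under x↦79x: [109, 106, 112, 100, 124, 76, 172]… (length divides ord_243(79)).
Cycle type of π: 81×2 + 27×2 + 9×2 + 3×2 + 1×3; total 11 cycles.
With 11 cycles on 243 points, sign = (−1)^{243−11} = +1.
(79|243)_J = +1 (Zolotarev's lemma cross-check).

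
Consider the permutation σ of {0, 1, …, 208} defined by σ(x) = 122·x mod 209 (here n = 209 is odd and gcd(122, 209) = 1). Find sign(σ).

-1

Orbit of 1 under x↦122x: [1, 122, 45, 56, 144, 12]… (length divides ord_209(122)).
Cycle type of π: 6×33 + 1×11; total 44 cycles.
n − c = 209 − 44 = 165; sign = (−1)^165 = -1.
Via Zolotarev, sign(π_{122}) = (122|209) = -1.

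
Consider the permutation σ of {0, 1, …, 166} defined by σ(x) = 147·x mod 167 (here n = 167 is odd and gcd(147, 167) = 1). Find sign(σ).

+1

Start at x=19: 19 → 121 → 85 → 137 → 99 → 24 → 21 → … (one orbit).
The orbit structure of x ↦ 147x mod 167: 3 orbits of sizes [83, 83, 1].
With 3 cycles on 167 points, sign = (−1)^{167−3} = +1.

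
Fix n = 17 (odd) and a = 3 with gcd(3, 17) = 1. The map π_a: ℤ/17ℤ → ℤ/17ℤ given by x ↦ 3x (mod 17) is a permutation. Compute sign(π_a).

-1

Start at x=15: 15 → 11 → 16 → 14 → 8 → 7 → 4 → … (one orbit).
π_3 has 2 disjoint cycles with lengths [16, 1] on {0,…,16}.
sign(π) = (−1)^{n − #cycles} = (−1)^{17−2} = (−1)^15 = -1.
The Jacobi symbol (3|17) = -1 (Zolotarev) agrees.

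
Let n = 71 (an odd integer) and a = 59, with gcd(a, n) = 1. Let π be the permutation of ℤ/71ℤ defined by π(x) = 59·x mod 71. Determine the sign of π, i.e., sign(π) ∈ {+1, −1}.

Orbit of 29 under x↦59x: [29, 7, 58, 14, 45, 28, 19]… (length divides ord_71(59)).
Cycle type of π: 70 + 1; total 2 cycles.
71 − 2 = 69 transpositions; sign(π) = (−1)^69 = -1.
Check: (59/71) = -1 by Zolotarev.

-1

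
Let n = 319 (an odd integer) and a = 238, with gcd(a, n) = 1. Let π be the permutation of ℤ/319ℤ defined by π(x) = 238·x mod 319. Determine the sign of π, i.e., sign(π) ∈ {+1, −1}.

Trace 284: π^k(284) = [284, 283, 45, 183, 170, 266, 146] for k=0..6.
Decompose π into cycles: lengths [70, 70, 70, 70, 14, 14, 10, 1] (8 cycles, including the fixed point 0).
Σ(ℓ_i−1) = 319−8 = 311; sign = (−1)^311 = -1.
Via Zolotarev, sign(π_{238}) = (238|319) = -1.

-1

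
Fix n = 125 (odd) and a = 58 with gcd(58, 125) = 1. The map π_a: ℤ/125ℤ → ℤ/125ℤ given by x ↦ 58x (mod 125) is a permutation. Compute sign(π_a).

Start at x=76: 76 → 33 → 39 → 12 → 71 → 118 → 94 → … (one orbit).
The orbit structure of x ↦ 58x mod 125: 4 orbits of sizes [100, 20, 4, 1].
125 − 4 = 121 transpositions; sign(π) = (−1)^121 = -1.
(58|125)_J = -1 (Zolotarev's lemma cross-check).

-1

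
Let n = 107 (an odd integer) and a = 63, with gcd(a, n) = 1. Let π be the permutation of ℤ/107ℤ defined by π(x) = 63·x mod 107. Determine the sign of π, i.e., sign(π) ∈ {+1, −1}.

-1

Trace 81: π^k(81) = [81, 74, 61, 98, 75, 17, 1] for k=0..6.
Cycle type of π: 106 + 1; total 2 cycles.
107 − 2 = 105 transpositions; sign(π) = (−1)^105 = -1.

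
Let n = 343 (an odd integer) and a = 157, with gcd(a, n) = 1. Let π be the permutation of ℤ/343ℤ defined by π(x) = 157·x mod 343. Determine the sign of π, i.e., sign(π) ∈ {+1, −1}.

Orbit of 335 under x↦157x: [335, 116, 33, 36, 164, 23, 181]… (length divides ord_343(157)).
Decompose π into cycles: lengths [294, 42, 6, 1] (4 cycles, including the fixed point 0).
With 4 cycles on 343 points, sign = (−1)^{343−4} = -1.

-1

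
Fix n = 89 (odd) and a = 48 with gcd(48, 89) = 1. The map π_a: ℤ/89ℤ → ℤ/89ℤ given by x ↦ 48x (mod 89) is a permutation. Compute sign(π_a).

Orbit of 77 under x↦48x: [77, 47, 31, 64, 46, 72, 74]… (length divides ord_89(48)).
Cycle type of π: 88 + 1; total 2 cycles.
89 − 2 = 87 transpositions; sign(π) = (−1)^87 = -1.

-1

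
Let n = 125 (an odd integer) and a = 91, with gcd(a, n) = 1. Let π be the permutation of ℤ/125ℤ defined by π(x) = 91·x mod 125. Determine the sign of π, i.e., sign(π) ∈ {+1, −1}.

+1

Start at x=21: 21 → 36 → 26 → 116 → 56 → 96 → 111 → … (one orbit).
Cycle lengths of π_91 on ℤ/125ℤ: [25, 25, 25, 25, 5, 5, 5, 5, 1, 1, 1, 1, 1]; 13 cycles in total.
n − c = 125 − 13 = 112; sign = (−1)^112 = +1.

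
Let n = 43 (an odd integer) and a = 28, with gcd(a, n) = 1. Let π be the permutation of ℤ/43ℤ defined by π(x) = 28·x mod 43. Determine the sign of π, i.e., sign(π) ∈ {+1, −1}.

Trace 32: π^k(32) = [32, 36, 19, 16, 18, 31, 8] for k=0..6.
π_28 has 2 disjoint cycles with lengths [42, 1] on {0,…,42}.
sign(π) = (−1)^{n − #cycles} = (−1)^{43−2} = (−1)^41 = -1.
Via Zolotarev, sign(π_{28}) = (28|43) = -1.

-1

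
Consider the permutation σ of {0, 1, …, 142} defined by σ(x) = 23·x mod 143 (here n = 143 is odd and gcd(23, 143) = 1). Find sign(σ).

Trace 23: π^k(23) = [23, 100, 12, 133, 56, 1] for k=0..5.
π_23 has 33 disjoint cycles with lengths [6, 6, 6, 6, 6, 6, 6, 6, 6, 6, 6, 6, 6, 6, 6, 6, 6, 6, 6, 6, 6, 6, 1, 1, 1, 1, 1, 1, 1, 1, 1, 1, 1] on {0,…,142}.
sign(π) = (−1)^{n − #cycles} = (−1)^{143−33} = (−1)^110 = +1.

+1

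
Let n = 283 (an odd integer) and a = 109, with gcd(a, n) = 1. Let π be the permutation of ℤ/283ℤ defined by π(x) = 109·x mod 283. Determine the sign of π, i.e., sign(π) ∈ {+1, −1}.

Orbit of 63 under x↦109x: [63, 75, 251, 191, 160, 177, 49]… (length divides ord_283(109)).
Cycle lengths of π_109 on ℤ/283ℤ: [282, 1]; 2 cycles in total.
With 2 cycles on 283 points, sign = (−1)^{283−2} = -1.

-1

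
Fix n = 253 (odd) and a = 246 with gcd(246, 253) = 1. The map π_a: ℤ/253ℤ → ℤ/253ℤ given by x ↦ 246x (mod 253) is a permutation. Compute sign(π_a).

+1

Trace 210: π^k(210) = [210, 48, 170, 75, 234, 133, 81] for k=0..6.
The orbit structure of x ↦ 246x mod 253: 9 orbits of sizes [55, 55, 55, 55, 11, 11, 5, 5, 1].
Σ(ℓ_i−1) = 253−9 = 244; sign = (−1)^244 = +1.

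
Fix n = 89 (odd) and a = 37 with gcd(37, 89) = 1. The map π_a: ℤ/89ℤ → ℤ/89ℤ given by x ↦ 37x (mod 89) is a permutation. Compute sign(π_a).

Orbit of 52 under x↦37x: [52, 55, 77, 1, 37, 34, 12]… (length divides ord_89(37)).
Cycle lengths of π_37 on ℤ/89ℤ: [8, 8, 8, 8, 8, 8, 8, 8, 8, 8, 8, 1]; 12 cycles in total.
With 12 cycles on 89 points, sign = (−1)^{89−12} = -1.
Zolotarev: (37|89) = -1, matching the cycle-count sign.

-1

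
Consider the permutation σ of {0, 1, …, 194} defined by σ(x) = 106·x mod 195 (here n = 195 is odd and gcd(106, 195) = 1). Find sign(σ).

-1

Trace 151: π^k(151) = [151, 16, 136, 181, 76, 61, 31] for k=0..6.
Decompose π into cycles: lengths [12, 12, 12, 12, 12, 12, 12, 12, 12, 12, 12, 12, 12, 12, 12, 1, 1, 1, 1, 1, 1, 1, 1, 1, 1, 1, 1, 1, 1, 1] (30 cycles, including the fixed point 0).
30 cycles on 195: each ℓ→(−1)^(ℓ−1), product (−1)^165 = -1.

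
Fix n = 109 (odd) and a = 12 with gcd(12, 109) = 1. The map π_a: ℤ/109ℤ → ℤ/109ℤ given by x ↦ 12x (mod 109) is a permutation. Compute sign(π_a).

Start at x=27: 27 → 106 → 73 → 4 → 48 → 31 → 45 → … (one orbit).
3 cycles of lengths [54, 54, 1].
Σ(ℓ_i−1) = 109−3 = 106; sign = (−1)^106 = +1.
Zolotarev: (12|109) = +1, matching the cycle-count sign.

+1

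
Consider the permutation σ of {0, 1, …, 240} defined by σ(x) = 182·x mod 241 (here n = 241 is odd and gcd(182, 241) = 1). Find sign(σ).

Trace 40: π^k(40) = [40, 50, 183, 48, 60, 75, 154] for k=0..6.
The orbit structure of x ↦ 182x mod 241: 3 orbits of sizes [120, 120, 1].
241 − 3 = 238 transpositions; sign(π) = (−1)^238 = +1.

+1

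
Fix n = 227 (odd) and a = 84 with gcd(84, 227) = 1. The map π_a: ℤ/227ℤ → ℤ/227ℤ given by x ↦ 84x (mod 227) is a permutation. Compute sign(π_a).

+1

Trace 28: π^k(28) = [28, 82, 78, 196, 120, 92, 10] for k=0..6.
Cycle type of π: 113×2 + 1; total 3 cycles.
sign(π) = (−1)^{n − #cycles} = (−1)^{227−3} = (−1)^224 = +1.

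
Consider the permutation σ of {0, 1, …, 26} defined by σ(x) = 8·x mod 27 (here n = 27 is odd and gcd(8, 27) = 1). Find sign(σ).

-1

Trace 17: π^k(17) = [17, 1, 8, 10, 26, 19] for k=0..5.
Decompose π into cycles: lengths [6, 6, 6, 2, 2, 2, 2, 1] (8 cycles, including the fixed point 0).
27 − 8 = 19 transpositions; sign(π) = (−1)^19 = -1.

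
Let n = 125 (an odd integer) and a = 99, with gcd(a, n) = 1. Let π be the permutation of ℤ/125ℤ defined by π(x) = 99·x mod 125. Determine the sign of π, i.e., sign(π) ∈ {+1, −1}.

Orbit of 51 under x↦99x: [51, 49, 101, 124, 26, 74, 76]… (length divides ord_125(99)).
23 cycles of lengths [10, 10, 10, 10, 10, 10, 10, 10, 10, 10, 2, 2, 2, 2, 2, 2, 2, 2, 2, 2, 2, 2, 1].
Σ(ℓ_i−1) = 125−23 = 102; sign = (−1)^102 = +1.
The Jacobi symbol (99|125) = +1 (Zolotarev) agrees.

+1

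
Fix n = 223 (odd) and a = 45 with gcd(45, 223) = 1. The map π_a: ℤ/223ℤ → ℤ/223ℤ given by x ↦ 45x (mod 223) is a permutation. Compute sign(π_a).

-1

Start at x=89: 89 → 214 → 41 → 61 → 69 → 206 → 127 → … (one orbit).
2 cycles of lengths [222, 1].
223 − 2 = 221 transpositions; sign(π) = (−1)^221 = -1.
Via Zolotarev, sign(π_{45}) = (45|223) = -1.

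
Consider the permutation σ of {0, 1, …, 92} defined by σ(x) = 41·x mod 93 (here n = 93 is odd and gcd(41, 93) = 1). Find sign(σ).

-1

Orbit of 16 under x↦41x: [16, 5, 19, 35, 40, 59, 1]… (length divides ord_93(41)).
Cycle lengths of π_41 on ℤ/93ℤ: [30, 30, 15, 15, 2, 1]; 6 cycles in total.
Σ(ℓ_i−1) = 93−6 = 87; sign = (−1)^87 = -1.
Check: (41/93) = -1 by Zolotarev.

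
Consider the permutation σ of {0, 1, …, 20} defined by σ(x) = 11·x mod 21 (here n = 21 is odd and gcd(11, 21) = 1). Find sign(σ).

-1

Start at x=4: 4 → 2 → 1 → 11 → 16 → 8 → 4 (one orbit).
6 cycles of lengths [6, 6, 3, 3, 2, 1].
Σ(ℓ_i−1) = 21−6 = 15; sign = (−1)^15 = -1.
Check: (11/21) = -1 by Zolotarev.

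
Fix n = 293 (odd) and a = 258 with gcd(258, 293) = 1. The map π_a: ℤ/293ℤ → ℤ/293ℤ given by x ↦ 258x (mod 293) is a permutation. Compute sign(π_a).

+1

Trace 205: π^k(205) = [205, 150, 24, 39, 100, 16, 26] for k=0..6.
Cycle lengths of π_258 on ℤ/293ℤ: [73, 73, 73, 73, 1]; 5 cycles in total.
sign(π) = (−1)^{n − #cycles} = (−1)^{293−5} = (−1)^288 = +1.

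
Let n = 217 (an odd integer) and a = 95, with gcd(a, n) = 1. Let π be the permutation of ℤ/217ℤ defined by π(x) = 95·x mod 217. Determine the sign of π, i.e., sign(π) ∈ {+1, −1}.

+1

Orbit of 156 under x↦95x: [156, 64, 4, 163, 78, 32, 2]… (length divides ord_217(95)).
Cycle lengths of π_95 on ℤ/217ℤ: [15, 15, 15, 15, 15, 15, 15, 15, 15, 15, 15, 15, 5, 5, 5, 5, 5, 5, 3, 3, 1]; 21 cycles in total.
n − c = 217 − 21 = 196; sign = (−1)^196 = +1.
(95|217)_J = +1 (Zolotarev's lemma cross-check).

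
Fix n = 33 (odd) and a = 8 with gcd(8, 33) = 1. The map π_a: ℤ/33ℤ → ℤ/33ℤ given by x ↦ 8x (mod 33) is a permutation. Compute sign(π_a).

+1

Orbit of 8 under x↦8x: [8, 31, 17, 4, 32, 25, 2]… (length divides ord_33(8)).
The orbit structure of x ↦ 8x mod 33: 5 orbits of sizes [10, 10, 10, 2, 1].
33 − 5 = 28 transpositions; sign(π) = (−1)^28 = +1.
(8|33)_J = +1 (Zolotarev's lemma cross-check).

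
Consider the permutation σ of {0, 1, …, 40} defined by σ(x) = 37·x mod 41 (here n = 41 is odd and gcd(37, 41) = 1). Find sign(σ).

+1

Orbit of 16 under x↦37x: [16, 18, 10, 1, 37]… (length divides ord_41(37)).
π_37 has 9 disjoint cycles with lengths [5, 5, 5, 5, 5, 5, 5, 5, 1] on {0,…,40}.
With 9 cycles on 41 points, sign = (−1)^{41−9} = +1.
Check: (37/41) = +1 by Zolotarev.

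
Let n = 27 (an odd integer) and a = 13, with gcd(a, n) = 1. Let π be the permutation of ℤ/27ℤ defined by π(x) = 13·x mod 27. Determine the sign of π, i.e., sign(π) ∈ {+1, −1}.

+1

Orbit of 4 under x↦13x: [4, 25, 1, 13, 7, 10, 22]… (length divides ord_27(13)).
Decompose π into cycles: lengths [9, 9, 3, 3, 1, 1, 1] (7 cycles, including the fixed point 0).
27 − 7 = 20 transpositions; sign(π) = (−1)^20 = +1.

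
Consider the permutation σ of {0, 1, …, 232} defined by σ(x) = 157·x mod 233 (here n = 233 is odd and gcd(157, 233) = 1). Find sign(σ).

+1

Orbit of 210 under x↦157x: [210, 117, 195, 92, 231, 152, 98]… (length divides ord_233(157)).
Cycle lengths of π_157 on ℤ/233ℤ: [58, 58, 58, 58, 1]; 5 cycles in total.
5 cycles on 233: each ℓ→(−1)^(ℓ−1), product (−1)^228 = +1.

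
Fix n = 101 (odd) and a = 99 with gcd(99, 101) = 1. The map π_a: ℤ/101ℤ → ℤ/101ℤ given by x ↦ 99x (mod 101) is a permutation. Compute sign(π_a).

Trace 16: π^k(16) = [16, 69, 64, 74, 54, 94, 14] for k=0..6.
Cycle lengths of π_99 on ℤ/101ℤ: [100, 1]; 2 cycles in total.
n − c = 101 − 2 = 99; sign = (−1)^99 = -1.

-1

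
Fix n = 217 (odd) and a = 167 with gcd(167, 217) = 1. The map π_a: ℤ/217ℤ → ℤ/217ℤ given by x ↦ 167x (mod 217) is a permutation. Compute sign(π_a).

Start at x=167: 167 → 113 → 209 → 183 → 181 → 64 → 55 → … (one orbit).
Cycle lengths of π_167 on ℤ/217ℤ: [30, 30, 30, 30, 30, 30, 30, 2, 2, 2, 1]; 11 cycles in total.
With 11 cycles on 217 points, sign = (−1)^{217−11} = +1.
Zolotarev: (167|217) = +1, matching the cycle-count sign.

+1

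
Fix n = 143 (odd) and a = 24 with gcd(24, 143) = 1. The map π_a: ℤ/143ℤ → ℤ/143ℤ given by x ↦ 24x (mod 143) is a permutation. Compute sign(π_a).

Start at x=123: 123 → 92 → 63 → 82 → 109 → 42 → 7 → … (one orbit).
5 cycles of lengths [60, 60, 12, 10, 1].
sign(π) = (−1)^{n − #cycles} = (−1)^{143−5} = (−1)^138 = +1.
Zolotarev: (24|143) = +1, matching the cycle-count sign.

+1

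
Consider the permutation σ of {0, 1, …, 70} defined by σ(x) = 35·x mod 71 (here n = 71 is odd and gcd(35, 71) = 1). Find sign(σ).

Trace 58: π^k(58) = [58, 42, 50, 46, 48, 47, 12] for k=0..6.
The orbit structure of x ↦ 35x mod 71: 2 orbits of sizes [70, 1].
71 − 2 = 69 transpositions; sign(π) = (−1)^69 = -1.

-1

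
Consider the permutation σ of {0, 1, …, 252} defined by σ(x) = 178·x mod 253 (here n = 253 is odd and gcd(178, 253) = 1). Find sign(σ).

Trace 236: π^k(236) = [236, 10, 9, 84, 25, 149, 210] for k=0..6.
Decompose π into cycles: lengths [110, 110, 22, 10, 1] (5 cycles, including the fixed point 0).
sign(π) = (−1)^{n − #cycles} = (−1)^{253−5} = (−1)^248 = +1.
The Jacobi symbol (178|253) = +1 (Zolotarev) agrees.

+1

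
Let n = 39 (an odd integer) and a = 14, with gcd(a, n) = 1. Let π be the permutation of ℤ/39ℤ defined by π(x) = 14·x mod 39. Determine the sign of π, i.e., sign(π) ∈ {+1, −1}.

-1

Orbit of 1 under x↦14x: [1, 14]… (length divides ord_39(14)).
Cycle lengths of π_14 on ℤ/39ℤ: [2, 2, 2, 2, 2, 2, 2, 2, 2, 2, 2, 2, 2, 1, 1, 1, 1, 1, 1, 1, 1, 1, 1, 1, 1, 1]; 26 cycles in total.
Σ(ℓ_i−1) = 39−26 = 13; sign = (−1)^13 = -1.
Zolotarev: (14|39) = -1, matching the cycle-count sign.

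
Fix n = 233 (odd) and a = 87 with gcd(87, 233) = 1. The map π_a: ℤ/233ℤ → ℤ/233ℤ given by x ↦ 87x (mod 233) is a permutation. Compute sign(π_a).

-1

Trace 143: π^k(143) = [143, 92, 82, 144, 179, 195, 189] for k=0..6.
Decompose π into cycles: lengths [232, 1] (2 cycles, including the fixed point 0).
Σ(ℓ_i−1) = 233−2 = 231; sign = (−1)^231 = -1.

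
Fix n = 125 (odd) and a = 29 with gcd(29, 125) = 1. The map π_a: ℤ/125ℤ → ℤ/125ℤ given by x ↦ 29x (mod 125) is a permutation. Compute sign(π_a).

+1

Start at x=11: 11 → 69 → 1 → 29 → 91 → 14 → 31 → … (one orbit).
π_29 has 7 disjoint cycles with lengths [50, 50, 10, 10, 2, 2, 1] on {0,…,124}.
125 − 7 = 118 transpositions; sign(π) = (−1)^118 = +1.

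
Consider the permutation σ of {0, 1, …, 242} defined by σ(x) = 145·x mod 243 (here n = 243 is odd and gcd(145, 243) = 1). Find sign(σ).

+1

Start at x=226: 226 → 208 → 28 → 172 → 154 → 217 → 118 → … (one orbit).
Decompose π into cycles: lengths [27, 27, 27, 27, 27, 27, 9, 9, 9, 9, 9, 9, 3, 3, 3, 3, 3, 3, 1, 1, 1, 1, 1, 1, 1, 1, 1] (27 cycles, including the fixed point 0).
243 − 27 = 216 transpositions; sign(π) = (−1)^216 = +1.
Via Zolotarev, sign(π_{145}) = (145|243) = +1.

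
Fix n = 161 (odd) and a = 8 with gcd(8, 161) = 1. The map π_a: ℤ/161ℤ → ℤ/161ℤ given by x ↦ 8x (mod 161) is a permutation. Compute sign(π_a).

Start at x=8: 8 → 64 → 29 → 71 → 85 → 36 → 127 → … (one orbit).
21 cycles of lengths [11, 11, 11, 11, 11, 11, 11, 11, 11, 11, 11, 11, 11, 11, 1, 1, 1, 1, 1, 1, 1].
21 cycles on 161: each ℓ→(−1)^(ℓ−1), product (−1)^140 = +1.

+1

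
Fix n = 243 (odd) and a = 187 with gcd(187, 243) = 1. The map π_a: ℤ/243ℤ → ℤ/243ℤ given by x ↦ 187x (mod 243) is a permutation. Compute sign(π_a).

+1

Orbit of 52 under x↦187x: [52, 4, 19, 151, 49, 172, 88]… (length divides ord_243(187)).
Cycle lengths of π_187 on ℤ/243ℤ: [81, 81, 27, 27, 9, 9, 3, 3, 1, 1, 1]; 11 cycles in total.
With 11 cycles on 243 points, sign = (−1)^{243−11} = +1.
Zolotarev: (187|243) = +1, matching the cycle-count sign.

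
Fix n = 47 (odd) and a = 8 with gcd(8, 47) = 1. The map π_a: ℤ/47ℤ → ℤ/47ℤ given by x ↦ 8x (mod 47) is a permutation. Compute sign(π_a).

+1

Trace 32: π^k(32) = [32, 21, 27, 28, 36, 6, 1] for k=0..6.
Decompose π into cycles: lengths [23, 23, 1] (3 cycles, including the fixed point 0).
n − c = 47 − 3 = 44; sign = (−1)^44 = +1.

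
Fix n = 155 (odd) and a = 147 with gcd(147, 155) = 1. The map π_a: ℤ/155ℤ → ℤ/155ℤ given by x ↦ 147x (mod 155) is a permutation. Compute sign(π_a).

+1

Trace 122: π^k(122) = [122, 109, 58, 1, 147, 64, 108] for k=0..6.
11 cycles of lengths [20, 20, 20, 20, 20, 20, 10, 10, 10, 4, 1].
155 − 11 = 144 transpositions; sign(π) = (−1)^144 = +1.
Check: (147/155) = +1 by Zolotarev.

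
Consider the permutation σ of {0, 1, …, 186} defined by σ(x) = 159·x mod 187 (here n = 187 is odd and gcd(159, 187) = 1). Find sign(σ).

Start at x=92: 92 → 42 → 133 → 16 → 113 → 15 → 141 → … (one orbit).
Cycle type of π: 80×2 + 16 + 5×2 + 1; total 6 cycles.
sign(π) = (−1)^{n − #cycles} = (−1)^{187−6} = (−1)^181 = -1.

-1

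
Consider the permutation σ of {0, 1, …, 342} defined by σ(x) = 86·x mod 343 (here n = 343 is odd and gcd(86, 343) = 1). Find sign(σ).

Orbit of 135 under x↦86x: [135, 291, 330, 254, 235, 316, 79]… (length divides ord_343(86)).
7 cycles of lengths [147, 147, 21, 21, 3, 3, 1].
With 7 cycles on 343 points, sign = (−1)^{343−7} = +1.
Check: (86/343) = +1 by Zolotarev.

+1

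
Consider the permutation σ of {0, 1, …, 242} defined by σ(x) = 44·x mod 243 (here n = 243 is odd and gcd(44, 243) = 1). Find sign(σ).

-1

Orbit of 19 under x↦44x: [19, 107, 91, 116, 1, 44, 235]… (length divides ord_243(44)).
π_44 has 14 disjoint cycles with lengths [54, 54, 54, 18, 18, 18, 6, 6, 6, 2, 2, 2, 2, 1] on {0,…,242}.
14 cycles on 243: each ℓ→(−1)^(ℓ−1), product (−1)^229 = -1.
The Jacobi symbol (44|243) = -1 (Zolotarev) agrees.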